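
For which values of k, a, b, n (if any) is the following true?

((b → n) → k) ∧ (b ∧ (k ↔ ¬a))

k: True, a: False, b: True, n: True

  (b → n) → k = True
    b → n = True
  b ∧ (k ↔ ¬a) = True
    k ↔ ¬a = True
      ¬a = True
Both conjuncts True, so the formula holds.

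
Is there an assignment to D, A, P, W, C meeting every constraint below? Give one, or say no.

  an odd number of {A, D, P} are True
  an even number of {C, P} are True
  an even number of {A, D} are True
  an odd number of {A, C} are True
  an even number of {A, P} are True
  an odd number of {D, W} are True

Unsatisfiable — no assignment works.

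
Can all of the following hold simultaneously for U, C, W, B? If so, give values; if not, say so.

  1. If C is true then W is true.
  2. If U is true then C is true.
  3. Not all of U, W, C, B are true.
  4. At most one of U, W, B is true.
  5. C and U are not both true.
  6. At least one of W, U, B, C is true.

U=F; C=T; W=T; B=F

  (1) C=T ⇒ W: T ✓
  (2) U=F ⇒ C: vacuous ✓
  (3) {U, W, C, B}: 2/4 true — not all ✓
  (4) {U, W, B}: 1 true — at most one ✓
  (5) C=T, U=F — not both ✓
  (6) {W, U, B, C}: 2 true — at least one ✓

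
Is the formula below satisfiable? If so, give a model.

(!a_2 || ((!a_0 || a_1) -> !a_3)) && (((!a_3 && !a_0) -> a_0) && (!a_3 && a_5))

a_0=T, a_1=F, a_2=T, a_3=F, a_5=T

  !a_2 || ((!a_0 || a_1) -> !a_3) = True
    !a_2 = False
    (!a_0 || a_1) -> !a_3 = True
      !a_0 || a_1 = False
        !a_0 = False
      !a_3 = True
  ((!a_3 && !a_0) -> a_0) && (!a_3 && a_5) = True
    (!a_3 && !a_0) -> a_0 = True
      !a_3 && !a_0 = False
        !a_3 = True
        !a_0 = False
    !a_3 && a_5 = True
      !a_3 = True
Both conjuncts True, so the formula holds.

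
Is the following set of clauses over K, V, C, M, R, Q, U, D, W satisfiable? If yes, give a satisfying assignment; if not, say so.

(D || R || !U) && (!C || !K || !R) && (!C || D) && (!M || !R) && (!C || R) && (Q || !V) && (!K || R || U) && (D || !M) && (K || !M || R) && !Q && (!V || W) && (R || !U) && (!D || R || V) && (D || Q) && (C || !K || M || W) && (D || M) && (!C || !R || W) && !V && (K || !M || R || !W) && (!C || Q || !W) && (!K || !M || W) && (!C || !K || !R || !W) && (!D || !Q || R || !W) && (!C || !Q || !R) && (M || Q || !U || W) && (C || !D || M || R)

Unit clause (!Q) forces Q = False.
In (D || Q) only D is left, so D = True.
Unit clause (!V) forces V = False.
In (!D || R || V) only R is left, so R = True.
In (!M || !R) only !M is left, so M = False.
Set K = True.
  then (!C || !K || !R) forces C = False.
  then (C || !K || M || W) forces W = True.
Set U = True.
All clauses satisfied.

K=T; V=F; C=F; M=F; R=T; Q=F; U=T; D=T; W=T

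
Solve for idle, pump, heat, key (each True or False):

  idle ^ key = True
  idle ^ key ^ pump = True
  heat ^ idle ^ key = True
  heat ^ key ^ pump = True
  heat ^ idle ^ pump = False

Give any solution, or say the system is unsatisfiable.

idle = False, pump = False, heat = False, key = True

idle ^ key = F ^ T = True ✓
idle ^ key ^ pump = F ^ T ^ F = True ✓
heat ^ idle ^ key = F ^ F ^ T = True ✓
heat ^ key ^ pump = F ^ T ^ F = True ✓
heat ^ idle ^ pump = F ^ F ^ F = False ✓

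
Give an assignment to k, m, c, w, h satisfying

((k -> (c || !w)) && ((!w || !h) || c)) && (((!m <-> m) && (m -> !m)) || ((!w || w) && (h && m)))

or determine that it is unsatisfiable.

k = True; m = True; c = False; w = False; h = True

  (k -> (c || !w)) && ((!w || !h) || c) = True
    k -> (c || !w) = True
      c || !w = True
        !w = True
    (!w || !h) || c = True
      !w || !h = True
        !w = True
        !h = False
  ((!m <-> m) && (m -> !m)) || ((!w || w) && (h && m)) = True
    (!m <-> m) && (m -> !m) = False
      !m <-> m = False
        !m = False
      m -> !m = False
        !m = False
    (!w || w) && (h && m) = True
      !w || w = True
        !w = True
      h && m = True
Both conjuncts True, so the formula holds.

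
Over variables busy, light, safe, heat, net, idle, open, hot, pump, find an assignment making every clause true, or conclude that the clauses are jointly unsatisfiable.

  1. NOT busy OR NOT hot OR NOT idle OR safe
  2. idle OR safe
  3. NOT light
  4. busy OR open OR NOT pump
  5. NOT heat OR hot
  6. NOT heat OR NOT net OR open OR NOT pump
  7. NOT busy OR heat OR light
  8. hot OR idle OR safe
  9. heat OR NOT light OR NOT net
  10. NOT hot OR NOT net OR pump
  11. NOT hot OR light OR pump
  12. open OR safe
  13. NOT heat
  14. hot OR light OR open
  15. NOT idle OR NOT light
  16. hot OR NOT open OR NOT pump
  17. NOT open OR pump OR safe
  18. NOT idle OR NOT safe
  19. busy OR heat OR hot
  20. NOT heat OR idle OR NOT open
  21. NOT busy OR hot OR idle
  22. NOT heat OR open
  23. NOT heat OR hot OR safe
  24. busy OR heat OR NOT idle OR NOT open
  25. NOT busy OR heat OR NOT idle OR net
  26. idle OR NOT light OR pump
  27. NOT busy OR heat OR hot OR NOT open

Unit clause (NOT light) forces light = False.
Unit clause (NOT heat) forces heat = False.
In (NOT busy OR heat OR light) only NOT busy is left, so busy = False.
In (busy OR heat OR hot) only hot is left, so hot = True.
In (NOT hot OR light OR pump) only pump is left, so pump = True.
In (busy OR open OR NOT pump) only open is left, so open = True.
In (busy OR heat OR NOT idle OR NOT open) only NOT idle is left, so idle = False.
In (idle OR safe) only safe is left, so safe = True.
Set net = False.
All clauses satisfied.

busy=F, light=F, safe=T, heat=F, net=F, idle=F, open=T, hot=T, pump=T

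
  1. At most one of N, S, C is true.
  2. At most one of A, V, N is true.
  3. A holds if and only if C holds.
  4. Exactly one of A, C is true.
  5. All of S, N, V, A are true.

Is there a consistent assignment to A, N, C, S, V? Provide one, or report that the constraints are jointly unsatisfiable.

Case A = True:
  (2) with A=T forces V = False.
  Constraint (5) is violated (V=F) — contradiction.
Case A = False:
  Constraint (5) is violated (A=F) — contradiction.
Both cases fail — unsatisfiable.

No satisfying assignment exists.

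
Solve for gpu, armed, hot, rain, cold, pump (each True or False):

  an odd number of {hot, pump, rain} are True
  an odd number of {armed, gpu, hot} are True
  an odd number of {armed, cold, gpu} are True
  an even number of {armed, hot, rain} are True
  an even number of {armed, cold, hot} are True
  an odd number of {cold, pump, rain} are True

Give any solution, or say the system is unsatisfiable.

gpu=F, armed=F, hot=T, rain=T, cold=T, pump=T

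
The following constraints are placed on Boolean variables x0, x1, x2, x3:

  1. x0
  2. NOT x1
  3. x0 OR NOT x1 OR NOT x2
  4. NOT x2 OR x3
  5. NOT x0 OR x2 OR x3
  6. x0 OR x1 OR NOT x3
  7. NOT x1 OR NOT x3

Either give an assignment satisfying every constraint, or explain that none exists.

x0: True, x1: False, x2: False, x3: True

Unit clause (x0) forces x0 = True.
Unit clause (NOT x1) forces x1 = False.
Set x2 = False.
  then (NOT x0 OR x2 OR x3) forces x3 = True.
All clauses satisfied.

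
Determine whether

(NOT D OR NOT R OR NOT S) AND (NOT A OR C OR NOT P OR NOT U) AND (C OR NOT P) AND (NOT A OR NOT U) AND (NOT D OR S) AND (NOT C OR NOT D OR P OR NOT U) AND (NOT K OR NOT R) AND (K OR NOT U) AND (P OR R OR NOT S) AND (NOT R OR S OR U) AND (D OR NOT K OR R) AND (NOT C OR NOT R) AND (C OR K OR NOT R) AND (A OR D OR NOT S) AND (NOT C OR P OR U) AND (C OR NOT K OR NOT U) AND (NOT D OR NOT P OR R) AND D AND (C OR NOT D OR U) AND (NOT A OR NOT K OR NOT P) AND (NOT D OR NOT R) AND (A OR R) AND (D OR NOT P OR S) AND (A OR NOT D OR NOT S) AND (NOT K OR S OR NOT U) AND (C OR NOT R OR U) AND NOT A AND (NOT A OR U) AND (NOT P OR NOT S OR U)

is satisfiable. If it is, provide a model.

UNSATISFIABLE

Case A = True:
  Clause (NOT A) is falsified — contradiction.
Case A = False:
  (D) forces D = True.
  (NOT D OR S) forces S = True.
  Clause (A OR NOT D OR NOT S) is falsified — contradiction.
Both cases fail, so the formula is unsatisfiable.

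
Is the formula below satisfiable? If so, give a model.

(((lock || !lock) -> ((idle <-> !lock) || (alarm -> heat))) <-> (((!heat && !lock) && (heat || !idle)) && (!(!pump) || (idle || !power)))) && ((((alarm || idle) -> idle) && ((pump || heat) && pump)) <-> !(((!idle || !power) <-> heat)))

idle=T, lock=T, pump=T, power=F, alarm=T, heat=F

  ((lock || !lock) -> ((idle <-> !lock) || (alarm -> heat))) <-> (((!heat && !lock) && (heat || !idle)) && (!(!pump) || (idle || !power))) = True
    (lock || !lock) -> ((idle <-> !lock) || (alarm -> heat)) = False
      lock || !lock = True
        !lock = False
      (idle <-> !lock) || (alarm -> heat) = False
        idle <-> !lock = False
          !lock = False
        alarm -> heat = False
    ((!heat && !lock) && (heat || !idle)) && (!(!pump) || (idle || !power)) = False
      (!heat && !lock) && (heat || !idle) = False
        !heat && !lock = False
          !heat = True
          !lock = False
        heat || !idle = False
          !idle = False
      !(!pump) || (idle || !power) = True
        !(!pump) = True
          !pump = False
        idle || !power = True
          !power = True
  (((alarm || idle) -> idle) && ((pump || heat) && pump)) <-> !(((!idle || !power) <-> heat)) = True
    ((alarm || idle) -> idle) && ((pump || heat) && pump) = True
      (alarm || idle) -> idle = True
        alarm || idle = True
      (pump || heat) && pump = True
        pump || heat = True
    !(((!idle || !power) <-> heat)) = True
      (!idle || !power) <-> heat = False
        !idle || !power = True
          !idle = False
          !power = True
Both conjuncts True, so the formula holds.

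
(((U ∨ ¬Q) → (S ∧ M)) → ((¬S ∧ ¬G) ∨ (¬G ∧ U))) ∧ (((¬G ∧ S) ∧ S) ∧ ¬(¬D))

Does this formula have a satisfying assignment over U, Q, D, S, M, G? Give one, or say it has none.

U = True, Q = True, D = True, S = True, M = False, G = False

  ((U ∨ ¬Q) → (S ∧ M)) → ((¬S ∧ ¬G) ∨ (¬G ∧ U)) = True
    (U ∨ ¬Q) → (S ∧ M) = False
      U ∨ ¬Q = True
        ¬Q = False
      S ∧ M = False
    (¬S ∧ ¬G) ∨ (¬G ∧ U) = True
      ¬S ∧ ¬G = False
        ¬S = False
        ¬G = True
      ¬G ∧ U = True
        ¬G = True
  ((¬G ∧ S) ∧ S) ∧ ¬(¬D) = True
    (¬G ∧ S) ∧ S = True
      ¬G ∧ S = True
        ¬G = True
    ¬(¬D) = True
      ¬D = False
Both conjuncts True, so the formula holds.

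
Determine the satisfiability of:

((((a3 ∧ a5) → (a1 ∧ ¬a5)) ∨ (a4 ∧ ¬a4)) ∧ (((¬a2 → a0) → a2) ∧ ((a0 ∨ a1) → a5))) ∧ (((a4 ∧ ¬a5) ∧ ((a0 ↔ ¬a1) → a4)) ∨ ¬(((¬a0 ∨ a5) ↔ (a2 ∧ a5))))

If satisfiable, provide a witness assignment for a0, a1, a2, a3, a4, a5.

a0 = False, a1 = False, a2 = False, a3 = False, a4 = False, a5 = False

  (((a3 ∧ a5) → (a1 ∧ ¬a5)) ∨ (a4 ∧ ¬a4)) ∧ (((¬a2 → a0) → a2) ∧ ((a0 ∨ a1) → a5)) = True
    ((a3 ∧ a5) → (a1 ∧ ¬a5)) ∨ (a4 ∧ ¬a4) = True
      (a3 ∧ a5) → (a1 ∧ ¬a5) = True
        a3 ∧ a5 = False
        a1 ∧ ¬a5 = False
          ¬a5 = True
      a4 ∧ ¬a4 = False
        ¬a4 = True
    ((¬a2 → a0) → a2) ∧ ((a0 ∨ a1) → a5) = True
      (¬a2 → a0) → a2 = True
        ¬a2 → a0 = False
          ¬a2 = True
      (a0 ∨ a1) → a5 = True
        a0 ∨ a1 = False
  ((a4 ∧ ¬a5) ∧ ((a0 ↔ ¬a1) → a4)) ∨ ¬(((¬a0 ∨ a5) ↔ (a2 ∧ a5))) = True
    (a4 ∧ ¬a5) ∧ ((a0 ↔ ¬a1) → a4) = False
      a4 ∧ ¬a5 = False
        ¬a5 = True
      (a0 ↔ ¬a1) → a4 = True
        a0 ↔ ¬a1 = False
          ¬a1 = True
    ¬(((¬a0 ∨ a5) ↔ (a2 ∧ a5))) = True
      (¬a0 ∨ a5) ↔ (a2 ∧ a5) = False
        ¬a0 ∨ a5 = True
          ¬a0 = True
        a2 ∧ a5 = False
Both conjuncts True, so the formula holds.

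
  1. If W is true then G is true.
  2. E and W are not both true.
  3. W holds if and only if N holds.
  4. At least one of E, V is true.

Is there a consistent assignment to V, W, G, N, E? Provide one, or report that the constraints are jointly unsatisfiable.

V = False; W = False; G = False; N = False; E = True

  (1) W=F ⇒ G: vacuous ✓
  (2) E=T, W=F — not both ✓
  (3) W=F, N=F — same ✓
  (4) {E, V}: 1 true — at least one ✓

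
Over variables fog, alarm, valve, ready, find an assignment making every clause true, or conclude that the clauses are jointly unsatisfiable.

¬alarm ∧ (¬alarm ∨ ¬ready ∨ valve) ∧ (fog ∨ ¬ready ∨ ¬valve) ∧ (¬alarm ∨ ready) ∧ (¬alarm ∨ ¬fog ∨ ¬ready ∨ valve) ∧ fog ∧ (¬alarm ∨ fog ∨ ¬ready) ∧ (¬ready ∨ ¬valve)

Unit clause (¬alarm) forces alarm = False.
Unit clause (fog) forces fog = True.
Set valve = True.
  then (¬ready ∨ ¬valve) forces ready = False.
Check each clause:
  (¬alarm): ¬alarm holds.
  (¬alarm ∨ ¬ready ∨ valve): ¬alarm holds.
  (fog ∨ ¬ready ∨ ¬valve): fog holds.
  (¬alarm ∨ ready): ¬alarm holds.
  (¬alarm ∨ ¬fog ∨ ¬ready ∨ valve): ¬alarm holds.
  (fog): fog holds.
  (¬alarm ∨ fog ∨ ¬ready): ¬alarm holds.
  (¬ready ∨ ¬valve): ¬ready holds.
All clauses satisfied.

fog = True, alarm = False, valve = True, ready = False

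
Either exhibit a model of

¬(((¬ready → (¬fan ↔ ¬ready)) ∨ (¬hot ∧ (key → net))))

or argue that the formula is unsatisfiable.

hot: True, fan: True, ready: False, net: False, key: True

  ¬(((¬ready → (¬fan ↔ ¬ready)) ∨ (¬hot ∧ (key → net)))) = True
    (¬ready → (¬fan ↔ ¬ready)) ∨ (¬hot ∧ (key → net)) = False
      ¬ready → (¬fan ↔ ¬ready) = False
        ¬ready = True
        ¬fan ↔ ¬ready = False
          ¬fan = False
          ¬ready = True
      ¬hot ∧ (key → net) = False
        ¬hot = False
        key → net = False
The formula evaluates to True.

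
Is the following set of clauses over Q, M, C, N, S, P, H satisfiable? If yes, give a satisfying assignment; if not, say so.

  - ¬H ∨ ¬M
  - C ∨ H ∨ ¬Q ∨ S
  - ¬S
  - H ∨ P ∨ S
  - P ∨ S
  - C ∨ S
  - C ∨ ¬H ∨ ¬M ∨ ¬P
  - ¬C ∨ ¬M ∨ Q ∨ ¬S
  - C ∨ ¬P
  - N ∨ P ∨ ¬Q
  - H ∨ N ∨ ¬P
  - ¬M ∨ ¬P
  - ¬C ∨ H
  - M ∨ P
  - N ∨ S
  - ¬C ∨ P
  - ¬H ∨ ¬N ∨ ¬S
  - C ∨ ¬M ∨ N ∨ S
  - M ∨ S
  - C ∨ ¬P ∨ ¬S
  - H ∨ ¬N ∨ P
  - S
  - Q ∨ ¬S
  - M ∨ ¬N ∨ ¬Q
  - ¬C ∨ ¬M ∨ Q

Unsatisfiable — no assignment works.

Case S = True:
  Clause (¬S) is falsified — contradiction.
Case S = False:
  Clause (S) is falsified — contradiction.
Both cases fail, so the formula is unsatisfiable.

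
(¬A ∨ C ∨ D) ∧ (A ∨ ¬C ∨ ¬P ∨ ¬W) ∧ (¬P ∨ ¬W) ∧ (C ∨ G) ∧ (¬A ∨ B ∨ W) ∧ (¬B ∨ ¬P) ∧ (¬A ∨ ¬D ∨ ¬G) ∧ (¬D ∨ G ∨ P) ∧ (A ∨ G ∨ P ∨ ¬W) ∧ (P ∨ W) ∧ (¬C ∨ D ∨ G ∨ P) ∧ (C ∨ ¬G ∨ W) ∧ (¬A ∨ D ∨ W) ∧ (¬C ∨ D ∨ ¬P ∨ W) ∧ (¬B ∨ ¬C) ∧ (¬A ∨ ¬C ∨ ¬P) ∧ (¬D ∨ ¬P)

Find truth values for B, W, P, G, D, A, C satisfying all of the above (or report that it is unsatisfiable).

B=F, W=T, P=F, G=T, D=F, A=T, C=T

Set B = False.
Set W = True.
  then (¬P ∨ ¬W) forces P = False.
Try G = False:
  (C ∨ G) forces C = True.
  (¬D ∨ G ∨ P) forces D = False.
  clause (¬C ∨ D ∨ G ∨ P) is falsified — backtrack.
So G = True.
Set D = False.
Set A = True.
  then (¬A ∨ C ∨ D) forces C = True.
All clauses satisfied.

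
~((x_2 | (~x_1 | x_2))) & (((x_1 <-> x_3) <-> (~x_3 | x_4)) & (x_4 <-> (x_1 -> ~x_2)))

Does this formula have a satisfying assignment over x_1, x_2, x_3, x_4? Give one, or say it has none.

x_1: True, x_2: False, x_3: True, x_4: True

  ~((x_2 | (~x_1 | x_2))) = True
    x_2 | (~x_1 | x_2) = False
      ~x_1 | x_2 = False
        ~x_1 = False
  ((x_1 <-> x_3) <-> (~x_3 | x_4)) & (x_4 <-> (x_1 -> ~x_2)) = True
    (x_1 <-> x_3) <-> (~x_3 | x_4) = True
      x_1 <-> x_3 = True
      ~x_3 | x_4 = True
        ~x_3 = False
    x_4 <-> (x_1 -> ~x_2) = True
      x_1 -> ~x_2 = True
        ~x_2 = True
Both conjuncts True, so the formula holds.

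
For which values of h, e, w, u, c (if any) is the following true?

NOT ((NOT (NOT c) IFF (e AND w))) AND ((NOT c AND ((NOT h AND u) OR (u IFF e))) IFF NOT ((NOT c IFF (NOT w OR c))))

h = False; e = True; w = True; u = True; c = False

  NOT ((NOT (NOT c) IFF (e AND w))) = True
    NOT (NOT c) IFF (e AND w) = False
      NOT (NOT c) = False
        NOT c = True
      e AND w = True
  (NOT c AND ((NOT h AND u) OR (u IFF e))) IFF NOT ((NOT c IFF (NOT w OR c))) = True
    NOT c AND ((NOT h AND u) OR (u IFF e)) = True
      NOT c = True
      (NOT h AND u) OR (u IFF e) = True
        NOT h AND u = True
          NOT h = True
        u IFF e = True
    NOT ((NOT c IFF (NOT w OR c))) = True
      NOT c IFF (NOT w OR c) = False
        NOT c = True
        NOT w OR c = False
          NOT w = False
Both conjuncts True, so the formula holds.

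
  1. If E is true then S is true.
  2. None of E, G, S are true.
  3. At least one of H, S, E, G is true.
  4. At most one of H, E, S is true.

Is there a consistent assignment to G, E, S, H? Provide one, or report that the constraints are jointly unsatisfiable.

G=F, E=F, S=F, H=T

  (1) E=F ⇒ S: vacuous ✓
  (2) {E, G, S}: 0 true — none ✓
  (3) {H, S, E, G}: 1 true — at least one ✓
  (4) {H, E, S}: 1 true — at most one ✓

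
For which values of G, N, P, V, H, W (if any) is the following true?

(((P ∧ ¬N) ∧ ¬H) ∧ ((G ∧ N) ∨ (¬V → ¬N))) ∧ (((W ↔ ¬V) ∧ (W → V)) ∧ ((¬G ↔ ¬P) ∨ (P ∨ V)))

G = False, N = False, P = True, V = True, H = False, W = False

  ((P ∧ ¬N) ∧ ¬H) ∧ ((G ∧ N) ∨ (¬V → ¬N)) = True
    (P ∧ ¬N) ∧ ¬H = True
      P ∧ ¬N = True
        ¬N = True
      ¬H = True
    (G ∧ N) ∨ (¬V → ¬N) = True
      G ∧ N = False
      ¬V → ¬N = True
        ¬V = False
        ¬N = True
  ((W ↔ ¬V) ∧ (W → V)) ∧ ((¬G ↔ ¬P) ∨ (P ∨ V)) = True
    (W ↔ ¬V) ∧ (W → V) = True
      W ↔ ¬V = True
        ¬V = False
      W → V = True
    (¬G ↔ ¬P) ∨ (P ∨ V) = True
      ¬G ↔ ¬P = False
        ¬G = True
        ¬P = False
      P ∨ V = True
Both conjuncts True, so the formula holds.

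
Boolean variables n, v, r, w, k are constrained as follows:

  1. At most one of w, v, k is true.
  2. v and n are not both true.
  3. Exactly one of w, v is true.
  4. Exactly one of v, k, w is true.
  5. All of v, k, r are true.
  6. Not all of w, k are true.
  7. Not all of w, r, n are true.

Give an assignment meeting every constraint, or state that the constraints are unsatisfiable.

Unsatisfiable — no assignment works.

Case v = True:
  (1) with v=T forces w = False.
  (1) with v=T forces k = False.
  Constraint (5) is violated (k=F) — contradiction.
Case v = False:
  Constraint (5) is violated (v=F) — contradiction.
Both cases fail — unsatisfiable.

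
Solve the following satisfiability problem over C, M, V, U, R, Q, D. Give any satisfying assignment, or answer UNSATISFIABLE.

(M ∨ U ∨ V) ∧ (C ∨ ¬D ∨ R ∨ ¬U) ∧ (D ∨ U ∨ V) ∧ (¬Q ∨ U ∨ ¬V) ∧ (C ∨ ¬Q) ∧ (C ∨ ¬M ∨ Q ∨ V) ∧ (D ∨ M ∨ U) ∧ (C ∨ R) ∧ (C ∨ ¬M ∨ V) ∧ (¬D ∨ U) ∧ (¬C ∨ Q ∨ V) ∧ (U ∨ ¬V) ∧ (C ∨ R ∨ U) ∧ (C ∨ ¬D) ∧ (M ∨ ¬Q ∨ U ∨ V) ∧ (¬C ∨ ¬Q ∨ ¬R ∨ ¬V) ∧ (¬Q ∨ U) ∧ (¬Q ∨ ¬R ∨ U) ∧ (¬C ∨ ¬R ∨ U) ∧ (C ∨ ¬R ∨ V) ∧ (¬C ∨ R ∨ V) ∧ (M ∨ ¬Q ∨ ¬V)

C = True, M = False, V = False, U = True, R = True, Q = True, D = False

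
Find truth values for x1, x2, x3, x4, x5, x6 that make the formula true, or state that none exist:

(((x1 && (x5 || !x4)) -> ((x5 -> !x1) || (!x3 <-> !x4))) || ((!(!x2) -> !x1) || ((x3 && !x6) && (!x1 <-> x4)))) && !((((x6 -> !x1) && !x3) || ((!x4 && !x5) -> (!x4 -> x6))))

x1: False, x2: True, x3: True, x4: False, x5: False, x6: False

  ((x1 && (x5 || !x4)) -> ((x5 -> !x1) || (!x3 <-> !x4))) || ((!(!x2) -> !x1) || ((x3 && !x6) && (!x1 <-> x4))) = True
    (x1 && (x5 || !x4)) -> ((x5 -> !x1) || (!x3 <-> !x4)) = True
      x1 && (x5 || !x4) = False
        x5 || !x4 = True
          !x4 = True
      (x5 -> !x1) || (!x3 <-> !x4) = True
        x5 -> !x1 = True
          !x1 = True
        !x3 <-> !x4 = False
          !x3 = False
          !x4 = True
    (!(!x2) -> !x1) || ((x3 && !x6) && (!x1 <-> x4)) = True
      !(!x2) -> !x1 = True
        !(!x2) = True
          !x2 = False
        !x1 = True
      (x3 && !x6) && (!x1 <-> x4) = False
        x3 && !x6 = True
          !x6 = True
        !x1 <-> x4 = False
          !x1 = True
  !((((x6 -> !x1) && !x3) || ((!x4 && !x5) -> (!x4 -> x6)))) = True
    ((x6 -> !x1) && !x3) || ((!x4 && !x5) -> (!x4 -> x6)) = False
      (x6 -> !x1) && !x3 = False
        x6 -> !x1 = True
          !x1 = True
        !x3 = False
      (!x4 && !x5) -> (!x4 -> x6) = False
        !x4 && !x5 = True
          !x4 = True
          !x5 = True
        !x4 -> x6 = False
          !x4 = True
Both conjuncts True, so the formula holds.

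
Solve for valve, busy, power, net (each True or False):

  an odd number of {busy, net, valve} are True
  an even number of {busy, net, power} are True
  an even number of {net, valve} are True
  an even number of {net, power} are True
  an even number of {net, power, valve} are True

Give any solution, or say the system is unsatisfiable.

Adding constraints 1, 2, 3, 4 mod 2: every variable appears an even number of times on the left, so the left side is 0.
But the right sides sum to 1 (mod 2). 0 ≠ 1 — the system is inconsistent.

UNSATISFIABLE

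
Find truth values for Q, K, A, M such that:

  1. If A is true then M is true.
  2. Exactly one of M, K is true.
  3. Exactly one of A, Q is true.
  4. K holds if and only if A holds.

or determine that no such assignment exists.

Q=T, K=F, A=F, M=T

  (1) A=F ⇒ M: vacuous ✓
  (2) {M, K}: 1 true — exactly one ✓
  (3) {A, Q}: 1 true — exactly one ✓
  (4) K=F, A=F — same ✓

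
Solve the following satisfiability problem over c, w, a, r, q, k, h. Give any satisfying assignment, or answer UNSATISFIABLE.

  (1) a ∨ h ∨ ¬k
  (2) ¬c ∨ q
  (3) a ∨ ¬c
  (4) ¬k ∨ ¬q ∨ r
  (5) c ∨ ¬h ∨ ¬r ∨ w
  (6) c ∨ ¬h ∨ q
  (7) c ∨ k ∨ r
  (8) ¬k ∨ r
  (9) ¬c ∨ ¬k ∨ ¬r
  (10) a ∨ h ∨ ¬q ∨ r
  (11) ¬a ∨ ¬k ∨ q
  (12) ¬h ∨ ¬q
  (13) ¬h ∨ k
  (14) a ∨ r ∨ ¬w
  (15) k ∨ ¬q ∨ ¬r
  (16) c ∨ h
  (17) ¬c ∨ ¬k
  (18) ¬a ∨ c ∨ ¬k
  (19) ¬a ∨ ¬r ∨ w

Try c = False:
  (c ∨ h) forces h = True.
  (c ∨ ¬h ∨ q) forces q = True.
  clause (¬h ∨ ¬q) is falsified — backtrack.
So c = True.
  then (¬c ∨ q) forces q = True.
  then (a ∨ ¬c) forces a = True.
  then (¬h ∨ ¬q) forces h = False.
  then (¬c ∨ ¬k) forces k = False.
  then (k ∨ ¬q ∨ ¬r) forces r = False.
Set w = True.
All clauses satisfied.

c = True, w = True, a = True, r = False, q = True, k = False, h = False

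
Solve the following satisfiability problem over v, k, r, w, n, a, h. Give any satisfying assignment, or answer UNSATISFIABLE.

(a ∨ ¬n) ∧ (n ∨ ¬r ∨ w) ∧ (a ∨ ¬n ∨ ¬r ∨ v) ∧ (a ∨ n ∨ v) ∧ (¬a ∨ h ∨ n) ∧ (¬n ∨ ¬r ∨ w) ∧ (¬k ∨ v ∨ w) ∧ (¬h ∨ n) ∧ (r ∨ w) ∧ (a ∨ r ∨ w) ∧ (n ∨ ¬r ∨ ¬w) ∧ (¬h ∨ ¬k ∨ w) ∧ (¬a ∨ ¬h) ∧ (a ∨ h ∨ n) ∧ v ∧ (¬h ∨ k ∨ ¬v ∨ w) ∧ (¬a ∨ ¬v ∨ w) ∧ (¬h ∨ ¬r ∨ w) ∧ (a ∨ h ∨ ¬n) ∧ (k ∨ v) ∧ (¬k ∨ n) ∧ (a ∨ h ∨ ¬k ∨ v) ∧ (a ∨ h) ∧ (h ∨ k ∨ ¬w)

v = True, k = True, r = True, w = True, n = True, a = True, h = False

Unit clause (v) forces v = True.
Set k = True.
  then (¬k ∨ n) forces n = True.
  then (a ∨ ¬n) forces a = True.
  then (¬a ∨ ¬h) forces h = False.
  then (¬a ∨ ¬v ∨ w) forces w = True.
Set r = True.
All clauses satisfied.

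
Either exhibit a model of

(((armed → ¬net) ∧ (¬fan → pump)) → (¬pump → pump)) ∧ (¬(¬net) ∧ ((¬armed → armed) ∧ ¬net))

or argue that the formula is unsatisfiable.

Case net = True: the conjunct ¬net is False.
Case net = False: the conjunct ¬(¬net) becomes ¬(¬False) = False.
Both cases fail — unsatisfiable.

The formula is unsatisfiable.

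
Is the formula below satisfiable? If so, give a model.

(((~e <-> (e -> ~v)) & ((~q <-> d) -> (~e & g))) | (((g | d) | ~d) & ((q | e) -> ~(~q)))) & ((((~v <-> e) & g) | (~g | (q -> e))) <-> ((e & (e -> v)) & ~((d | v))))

g: True, d: False, q: True, e: False, v: False

  ((~e <-> (e -> ~v)) & ((~q <-> d) -> (~e & g))) | (((g | d) | ~d) & ((q | e) -> ~(~q))) = True
    (~e <-> (e -> ~v)) & ((~q <-> d) -> (~e & g)) = True
      ~e <-> (e -> ~v) = True
        ~e = True
        e -> ~v = True
          ~v = True
      (~q <-> d) -> (~e & g) = True
        ~q <-> d = True
          ~q = False
        ~e & g = True
          ~e = True
    ((g | d) | ~d) & ((q | e) -> ~(~q)) = True
      (g | d) | ~d = True
        g | d = True
        ~d = True
      (q | e) -> ~(~q) = True
        q | e = True
        ~(~q) = True
          ~q = False
  (((~v <-> e) & g) | (~g | (q -> e))) <-> ((e & (e -> v)) & ~((d | v))) = True
    ((~v <-> e) & g) | (~g | (q -> e)) = False
      (~v <-> e) & g = False
        ~v <-> e = False
          ~v = True
      ~g | (q -> e) = False
        ~g = False
        q -> e = False
    (e & (e -> v)) & ~((d | v)) = False
      e & (e -> v) = False
        e -> v = True
      ~((d | v)) = True
        d | v = False
Both conjuncts True, so the formula holds.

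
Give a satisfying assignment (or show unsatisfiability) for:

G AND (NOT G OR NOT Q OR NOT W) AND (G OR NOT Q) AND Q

W = False, G = True, Q = True

Unit clause (G) forces G = True.
Unit clause (Q) forces Q = True.
In (NOT G OR NOT Q OR NOT W) only NOT W is left, so W = False.
All clauses satisfied.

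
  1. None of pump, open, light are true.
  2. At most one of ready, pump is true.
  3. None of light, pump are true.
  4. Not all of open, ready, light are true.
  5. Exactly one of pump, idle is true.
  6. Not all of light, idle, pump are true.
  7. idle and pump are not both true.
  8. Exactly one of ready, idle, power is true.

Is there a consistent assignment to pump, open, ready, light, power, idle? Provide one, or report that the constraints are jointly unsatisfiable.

pump=F, open=F, ready=F, light=F, power=F, idle=T

  (1) {pump, open, light}: 0 true — none ✓
  (2) {ready, pump}: 0 true — at most one ✓
  (3) {light, pump}: 0 true — none ✓
  (4) {open, ready, light}: 0/3 true — not all ✓
  (5) {pump, idle}: 1 true — exactly one ✓
  (6) {light, idle, pump}: 1/3 true — not all ✓
  (7) idle=T, pump=F — not both ✓
  (8) {ready, idle, power}: 1 true — exactly one ✓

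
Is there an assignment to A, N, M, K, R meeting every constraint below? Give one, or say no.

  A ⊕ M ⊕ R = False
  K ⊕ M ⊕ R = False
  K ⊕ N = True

A = True; N = False; M = False; K = True; R = True

A ⊕ M ⊕ R = T ⊕ F ⊕ T = False ✓
K ⊕ M ⊕ R = T ⊕ F ⊕ T = False ✓
K ⊕ N = T ⊕ F = True ✓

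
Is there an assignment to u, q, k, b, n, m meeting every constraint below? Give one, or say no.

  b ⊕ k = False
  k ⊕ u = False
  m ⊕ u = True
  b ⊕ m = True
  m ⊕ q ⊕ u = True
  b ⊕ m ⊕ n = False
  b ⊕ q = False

u=F; q=F; k=F; b=F; n=T; m=T

b ⊕ k = F ⊕ F = False ✓
k ⊕ u = F ⊕ F = False ✓
m ⊕ u = T ⊕ F = True ✓
b ⊕ m = F ⊕ T = True ✓
m ⊕ q ⊕ u = T ⊕ F ⊕ F = True ✓
b ⊕ m ⊕ n = F ⊕ T ⊕ T = False ✓
b ⊕ q = F ⊕ F = False ✓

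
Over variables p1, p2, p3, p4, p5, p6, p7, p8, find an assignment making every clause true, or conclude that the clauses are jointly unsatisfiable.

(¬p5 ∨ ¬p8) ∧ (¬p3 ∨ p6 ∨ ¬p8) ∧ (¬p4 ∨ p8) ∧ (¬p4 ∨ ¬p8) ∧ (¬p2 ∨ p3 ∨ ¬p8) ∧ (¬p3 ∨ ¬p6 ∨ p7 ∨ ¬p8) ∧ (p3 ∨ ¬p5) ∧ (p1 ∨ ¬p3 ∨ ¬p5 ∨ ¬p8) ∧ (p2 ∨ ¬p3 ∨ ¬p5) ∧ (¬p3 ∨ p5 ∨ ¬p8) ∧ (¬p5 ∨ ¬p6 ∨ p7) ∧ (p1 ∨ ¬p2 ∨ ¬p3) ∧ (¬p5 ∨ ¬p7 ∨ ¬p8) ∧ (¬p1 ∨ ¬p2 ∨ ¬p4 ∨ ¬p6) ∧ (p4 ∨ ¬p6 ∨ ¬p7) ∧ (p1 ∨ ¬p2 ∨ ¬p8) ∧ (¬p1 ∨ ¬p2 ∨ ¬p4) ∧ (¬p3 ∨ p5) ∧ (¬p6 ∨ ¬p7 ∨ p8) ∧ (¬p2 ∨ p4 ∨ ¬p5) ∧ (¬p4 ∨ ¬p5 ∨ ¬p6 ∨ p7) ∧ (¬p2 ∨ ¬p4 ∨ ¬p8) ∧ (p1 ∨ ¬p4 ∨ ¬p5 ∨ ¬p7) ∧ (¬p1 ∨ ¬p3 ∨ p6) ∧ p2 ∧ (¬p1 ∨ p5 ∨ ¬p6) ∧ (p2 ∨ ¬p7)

p1 = False; p2 = True; p3 = False; p4 = False; p5 = False; p6 = True; p7 = False; p8 = False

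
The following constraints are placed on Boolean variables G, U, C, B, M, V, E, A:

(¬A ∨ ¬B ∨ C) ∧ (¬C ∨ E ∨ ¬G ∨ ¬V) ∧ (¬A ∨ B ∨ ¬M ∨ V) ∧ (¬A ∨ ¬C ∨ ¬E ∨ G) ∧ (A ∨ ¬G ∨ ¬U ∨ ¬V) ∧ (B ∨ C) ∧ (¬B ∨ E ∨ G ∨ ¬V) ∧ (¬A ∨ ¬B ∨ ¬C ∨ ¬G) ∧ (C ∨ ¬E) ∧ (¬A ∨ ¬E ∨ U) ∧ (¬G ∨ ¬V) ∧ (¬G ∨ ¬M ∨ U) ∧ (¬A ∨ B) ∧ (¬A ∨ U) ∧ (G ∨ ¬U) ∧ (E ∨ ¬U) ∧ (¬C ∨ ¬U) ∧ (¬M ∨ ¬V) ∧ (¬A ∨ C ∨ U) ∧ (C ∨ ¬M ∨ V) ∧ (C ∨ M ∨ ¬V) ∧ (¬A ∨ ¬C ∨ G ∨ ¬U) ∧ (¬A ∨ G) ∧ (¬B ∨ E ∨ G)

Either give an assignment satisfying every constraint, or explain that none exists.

G=F, U=F, C=T, B=F, M=T, V=F, E=T, A=F

Set G = False.
  then (G ∨ ¬U) forces U = False.
  then (¬A ∨ G) forces A = False.
Try C = False:
  (B ∨ C) forces B = True.
  (C ∨ ¬E) forces E = False.
  clause (¬B ∨ E ∨ G) is falsified — backtrack.
So C = True.
Set B = False.
Set M = True.
  then (¬M ∨ ¬V) forces V = False.
Set E = True.
All clauses satisfied.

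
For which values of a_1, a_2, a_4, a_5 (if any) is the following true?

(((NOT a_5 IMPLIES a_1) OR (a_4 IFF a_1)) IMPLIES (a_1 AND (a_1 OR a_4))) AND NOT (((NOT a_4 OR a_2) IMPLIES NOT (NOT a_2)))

a_1: True, a_2: False, a_4: False, a_5: False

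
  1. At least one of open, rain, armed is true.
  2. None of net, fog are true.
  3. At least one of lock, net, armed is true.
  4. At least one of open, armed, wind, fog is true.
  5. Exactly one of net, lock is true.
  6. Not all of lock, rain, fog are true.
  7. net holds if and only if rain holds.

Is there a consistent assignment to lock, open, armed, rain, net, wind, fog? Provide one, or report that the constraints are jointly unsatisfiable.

lock: True; open: True; armed: False; rain: False; net: False; wind: True; fog: False

  (1) {open, rain, armed}: 1 true — at least one ✓
  (2) {net, fog}: 0 true — none ✓
  (3) {lock, net, armed}: 1 true — at least one ✓
  (4) {open, armed, wind, fog}: 2 true — at least one ✓
  (5) {net, lock}: 1 true — exactly one ✓
  (6) {lock, rain, fog}: 1/3 true — not all ✓
  (7) net=F, rain=F — same ✓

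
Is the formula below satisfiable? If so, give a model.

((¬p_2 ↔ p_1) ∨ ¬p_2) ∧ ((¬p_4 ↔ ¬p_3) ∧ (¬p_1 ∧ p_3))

p_1 = False, p_2 = True, p_3 = True, p_4 = True

  (¬p_2 ↔ p_1) ∨ ¬p_2 = True
    ¬p_2 ↔ p_1 = True
      ¬p_2 = False
    ¬p_2 = False
  (¬p_4 ↔ ¬p_3) ∧ (¬p_1 ∧ p_3) = True
    ¬p_4 ↔ ¬p_3 = True
      ¬p_4 = False
      ¬p_3 = False
    ¬p_1 ∧ p_3 = True
      ¬p_1 = True
Both conjuncts True, so the formula holds.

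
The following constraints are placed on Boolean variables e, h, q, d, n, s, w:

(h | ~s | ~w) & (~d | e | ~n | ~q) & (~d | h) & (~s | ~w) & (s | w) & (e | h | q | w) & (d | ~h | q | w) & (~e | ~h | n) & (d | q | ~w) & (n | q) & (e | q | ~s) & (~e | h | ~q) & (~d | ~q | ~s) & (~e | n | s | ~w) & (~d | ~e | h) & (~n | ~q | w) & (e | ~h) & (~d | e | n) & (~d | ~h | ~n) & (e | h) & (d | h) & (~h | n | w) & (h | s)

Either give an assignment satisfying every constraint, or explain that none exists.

Try e = False:
  (e | ~h) forces h = False.
  clause (e | h) is falsified — backtrack.
So e = True.
Try h = False:
  (~d | h) forces d = False.
  clause (d | h) is falsified — backtrack.
So h = True.
  then (~e | ~h | n) forces n = True.
  then (~d | ~h | ~n) forces d = False.
Set q = True.
  then (~n | ~q | w) forces w = True.
  then (~s | ~w) forces s = False.
All clauses satisfied.

e=T; h=T; q=T; d=F; n=T; s=F; w=T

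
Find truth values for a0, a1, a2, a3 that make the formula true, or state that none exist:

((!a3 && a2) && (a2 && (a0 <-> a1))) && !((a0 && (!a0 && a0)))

a0 = True, a1 = True, a2 = True, a3 = False

  (!a3 && a2) && (a2 && (a0 <-> a1)) = True
    !a3 && a2 = True
      !a3 = True
    a2 && (a0 <-> a1) = True
      a0 <-> a1 = True
  !((a0 && (!a0 && a0))) = True
    a0 && (!a0 && a0) = False
      !a0 && a0 = False
        !a0 = False
Both conjuncts True, so the formula holds.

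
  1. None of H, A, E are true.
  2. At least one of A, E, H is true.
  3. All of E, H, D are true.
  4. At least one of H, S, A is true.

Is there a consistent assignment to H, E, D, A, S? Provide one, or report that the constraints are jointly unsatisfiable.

Unsatisfiable — no assignment works.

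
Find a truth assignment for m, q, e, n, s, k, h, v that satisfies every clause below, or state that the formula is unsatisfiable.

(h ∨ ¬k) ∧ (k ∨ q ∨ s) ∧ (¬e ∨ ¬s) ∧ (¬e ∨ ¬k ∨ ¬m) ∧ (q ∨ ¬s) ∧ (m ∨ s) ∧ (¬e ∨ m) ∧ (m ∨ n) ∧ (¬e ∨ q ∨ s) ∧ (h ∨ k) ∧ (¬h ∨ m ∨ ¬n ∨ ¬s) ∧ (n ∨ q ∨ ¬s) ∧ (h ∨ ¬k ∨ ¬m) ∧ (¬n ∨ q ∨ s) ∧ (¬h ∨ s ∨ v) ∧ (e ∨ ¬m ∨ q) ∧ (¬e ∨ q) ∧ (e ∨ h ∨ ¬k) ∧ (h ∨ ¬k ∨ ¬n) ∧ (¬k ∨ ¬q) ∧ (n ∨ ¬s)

Set m = True.
Try q = False:
  (q ∨ ¬s) forces s = False.
  (k ∨ q ∨ s) forces k = True.
  (h ∨ ¬k) forces h = True.
  (¬e ∨ ¬k ∨ ¬m) forces e = False.
  clause (e ∨ ¬m ∨ q) is falsified — backtrack.
So q = True.
  then (¬k ∨ ¬q) forces k = False.
  then (h ∨ k) forces h = True.
Set e = False.
Set n = True.
Set s = True.
Set v = False.
All clauses satisfied.

m = True; q = True; e = False; n = True; s = True; k = False; h = True; v = False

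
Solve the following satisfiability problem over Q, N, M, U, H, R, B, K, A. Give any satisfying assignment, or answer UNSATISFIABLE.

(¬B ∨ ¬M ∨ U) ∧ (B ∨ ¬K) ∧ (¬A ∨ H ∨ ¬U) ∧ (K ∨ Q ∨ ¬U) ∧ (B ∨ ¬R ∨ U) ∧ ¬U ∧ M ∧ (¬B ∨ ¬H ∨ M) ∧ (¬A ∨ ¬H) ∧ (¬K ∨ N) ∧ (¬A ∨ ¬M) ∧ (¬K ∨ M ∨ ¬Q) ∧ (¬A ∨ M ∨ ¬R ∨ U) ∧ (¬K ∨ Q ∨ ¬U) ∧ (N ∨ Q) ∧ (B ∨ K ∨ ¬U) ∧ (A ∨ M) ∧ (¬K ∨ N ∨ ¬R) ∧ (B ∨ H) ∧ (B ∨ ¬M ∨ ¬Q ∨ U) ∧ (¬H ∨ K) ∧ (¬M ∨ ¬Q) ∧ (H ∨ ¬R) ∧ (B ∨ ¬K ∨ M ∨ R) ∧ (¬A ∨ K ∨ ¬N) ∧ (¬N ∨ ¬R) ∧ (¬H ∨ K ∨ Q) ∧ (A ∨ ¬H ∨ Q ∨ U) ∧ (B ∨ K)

Case M = True:
  (¬U) forces U = False.
  (¬B ∨ ¬M ∨ U) forces B = False.
  (B ∨ ¬K) forces K = False.
  Clause (B ∨ K) is falsified — contradiction.
Case M = False:
  Clause (M) is falsified — contradiction.
Both cases fail, so the formula is unsatisfiable.

UNSATISFIABLE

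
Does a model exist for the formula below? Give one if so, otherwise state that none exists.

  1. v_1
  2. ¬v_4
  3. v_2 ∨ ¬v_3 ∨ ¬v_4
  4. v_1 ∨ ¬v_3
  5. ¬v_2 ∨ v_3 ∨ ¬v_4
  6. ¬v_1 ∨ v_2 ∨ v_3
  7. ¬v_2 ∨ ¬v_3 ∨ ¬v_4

v_1: True, v_2: True, v_3: False, v_4: False

Unit clause (v_1) forces v_1 = True.
Unit clause (¬v_4) forces v_4 = False.
Set v_2 = True.
Set v_3 = False.
Check each clause:
  (v_1): v_1 holds.
  (¬v_4): ¬v_4 holds.
  (v_2 ∨ ¬v_3 ∨ ¬v_4): v_2 holds.
  (v_1 ∨ ¬v_3): v_1 holds.
  (¬v_2 ∨ v_3 ∨ ¬v_4): ¬v_4 holds.
  (¬v_1 ∨ v_2 ∨ v_3): v_2 holds.
  (¬v_2 ∨ ¬v_3 ∨ ¬v_4): ¬v_3 holds.
All clauses satisfied.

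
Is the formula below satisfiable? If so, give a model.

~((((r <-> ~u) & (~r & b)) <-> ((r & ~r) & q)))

u: True; r: False; b: True; q: True

  ~((((r <-> ~u) & (~r & b)) <-> ((r & ~r) & q))) = True
    ((r <-> ~u) & (~r & b)) <-> ((r & ~r) & q) = False
      (r <-> ~u) & (~r & b) = True
        r <-> ~u = True
          ~u = False
        ~r & b = True
          ~r = True
      (r & ~r) & q = False
        r & ~r = False
          ~r = True
The formula evaluates to True.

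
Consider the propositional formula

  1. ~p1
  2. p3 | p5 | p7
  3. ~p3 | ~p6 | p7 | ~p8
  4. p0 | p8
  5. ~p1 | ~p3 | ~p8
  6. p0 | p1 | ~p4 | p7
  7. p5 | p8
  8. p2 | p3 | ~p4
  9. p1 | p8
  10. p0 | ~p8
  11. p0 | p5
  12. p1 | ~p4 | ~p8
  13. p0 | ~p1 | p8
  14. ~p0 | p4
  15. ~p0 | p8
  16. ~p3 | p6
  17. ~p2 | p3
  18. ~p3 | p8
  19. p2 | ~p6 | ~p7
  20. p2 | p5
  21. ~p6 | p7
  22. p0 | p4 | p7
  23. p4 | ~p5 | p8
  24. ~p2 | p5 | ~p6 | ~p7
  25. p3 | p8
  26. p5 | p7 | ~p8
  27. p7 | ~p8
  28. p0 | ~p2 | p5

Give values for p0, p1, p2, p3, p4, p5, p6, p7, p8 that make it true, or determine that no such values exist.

Case p1 = True:
  Clause (~p1) is falsified — contradiction.
Case p1 = False:
  (p1 | p8) forces p8 = True.
  (p0 | ~p8) forces p0 = True.
  (p1 | ~p4 | ~p8) forces p4 = False.
  Clause (~p0 | p4) is falsified — contradiction.
Both cases fail, so the formula is unsatisfiable.

Unsatisfiable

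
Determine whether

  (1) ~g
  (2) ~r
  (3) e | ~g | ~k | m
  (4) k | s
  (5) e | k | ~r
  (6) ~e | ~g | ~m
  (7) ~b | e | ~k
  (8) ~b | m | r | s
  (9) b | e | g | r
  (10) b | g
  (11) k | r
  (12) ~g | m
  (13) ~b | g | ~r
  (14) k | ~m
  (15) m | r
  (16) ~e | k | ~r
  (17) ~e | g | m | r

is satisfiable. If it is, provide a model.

Unit clause (~g) forces g = False.
Unit clause (~r) forces r = False.
In (b | g) only b is left, so b = True.
In (k | r) only k is left, so k = True.
In (m | r) only m is left, so m = True.
In (~b | e | ~k) only e is left, so e = True.
Set s = False.
All clauses satisfied.

e = True; k = True; g = False; m = True; r = False; s = False; b = True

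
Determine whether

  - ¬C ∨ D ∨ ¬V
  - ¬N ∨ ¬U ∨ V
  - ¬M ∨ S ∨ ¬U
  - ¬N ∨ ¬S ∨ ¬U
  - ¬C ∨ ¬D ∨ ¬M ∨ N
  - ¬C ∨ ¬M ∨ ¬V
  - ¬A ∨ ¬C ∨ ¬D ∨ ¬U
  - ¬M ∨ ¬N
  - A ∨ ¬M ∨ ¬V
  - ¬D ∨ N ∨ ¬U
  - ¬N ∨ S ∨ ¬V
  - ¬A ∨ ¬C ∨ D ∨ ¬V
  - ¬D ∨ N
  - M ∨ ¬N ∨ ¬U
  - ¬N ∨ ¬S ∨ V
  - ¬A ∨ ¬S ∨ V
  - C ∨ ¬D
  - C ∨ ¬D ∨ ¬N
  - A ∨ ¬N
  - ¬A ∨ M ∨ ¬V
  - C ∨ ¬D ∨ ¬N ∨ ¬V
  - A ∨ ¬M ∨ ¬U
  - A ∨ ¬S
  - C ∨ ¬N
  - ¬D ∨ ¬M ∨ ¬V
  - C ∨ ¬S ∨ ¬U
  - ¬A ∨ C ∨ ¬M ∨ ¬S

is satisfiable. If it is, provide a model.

Set D = False.
Try S = True:
  (A ∨ ¬S) forces A = True.
  (¬A ∨ ¬S ∨ V) forces V = True.
  (¬C ∨ D ∨ ¬V) forces C = False.
  (¬A ∨ M ∨ ¬V) forces M = True.
  clause (¬A ∨ C ∨ ¬M ∨ ¬S) is falsified — backtrack.
So S = False.
Set N = False.
Set V = True.
  then (¬C ∨ D ∨ ¬V) forces C = False.
Set A = True.
  then (¬A ∨ M ∨ ¬V) forces M = True.
  then (¬M ∨ S ∨ ¬U) forces U = False.
All clauses satisfied.

D = False, S = False, N = False, V = True, A = True, U = False, C = False, M = True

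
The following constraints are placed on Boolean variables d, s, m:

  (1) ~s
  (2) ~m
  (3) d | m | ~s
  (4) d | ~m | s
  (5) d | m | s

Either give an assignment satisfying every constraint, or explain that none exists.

d = True, s = False, m = False

Unit clause (~s) forces s = False.
Unit clause (~m) forces m = False.
In (d | m | s) only d is left, so d = True.
All clauses satisfied.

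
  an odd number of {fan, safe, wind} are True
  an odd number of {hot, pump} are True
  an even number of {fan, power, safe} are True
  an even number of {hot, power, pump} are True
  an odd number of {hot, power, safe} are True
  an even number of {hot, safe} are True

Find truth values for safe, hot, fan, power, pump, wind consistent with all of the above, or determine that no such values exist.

safe = True; hot = True; fan = False; power = True; pump = False; wind = False

{fan, safe, wind}: 1 true → odd ✓
{hot, pump}: 1 true → odd ✓
{fan, power, safe}: 2 true → even ✓
{hot, power, pump}: 2 true → even ✓
{hot, power, safe}: 3 true → odd ✓
{hot, safe}: 2 true → even ✓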